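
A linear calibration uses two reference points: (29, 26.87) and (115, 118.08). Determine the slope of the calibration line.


slope = (y2 - y1) / (x2 - x1)
= (118.08 - 26.87) / (115 - 29)
= 91.2100 / 86
= 1.0606

1.0606


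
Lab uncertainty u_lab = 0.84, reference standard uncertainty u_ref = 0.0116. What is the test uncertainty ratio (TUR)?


TUR = u_lab / u_ref
= 0.84 / 0.0116
= 72.4138

72.4138


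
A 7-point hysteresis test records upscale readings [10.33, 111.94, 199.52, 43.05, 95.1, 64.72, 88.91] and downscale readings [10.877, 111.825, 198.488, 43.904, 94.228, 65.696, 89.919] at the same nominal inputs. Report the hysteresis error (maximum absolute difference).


|10.33 - 10.877| = 0.5470
|111.94 - 111.825| = 0.1150
|199.52 - 198.488| = 1.0320
|43.05 - 43.904| = 0.8540
|95.1 - 94.228| = 0.8720
|64.72 - 65.696| = 0.9760
|88.91 - 89.919| = 1.0090
hysteresis = max(diffs) = 1.0320

1.0320


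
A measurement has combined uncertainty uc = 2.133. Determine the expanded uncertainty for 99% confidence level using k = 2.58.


U = k * uc
U = 2.58 * 2.133
U = 5.5031

5.5031


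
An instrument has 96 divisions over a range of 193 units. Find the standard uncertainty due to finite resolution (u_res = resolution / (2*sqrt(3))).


resolution = range / divisions
resolution = 193 / 96 = 2.0104167
u_res = resolution / (2*sqrt(3))
u_res = 2.0104167 / 3.4641016
u_res = 0.5804

0.5804


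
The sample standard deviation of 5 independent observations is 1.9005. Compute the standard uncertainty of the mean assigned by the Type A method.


u_A = s / sqrt(n)
u_A = 1.9005 / sqrt(5)
u_A = 1.9005 / 2.236068
u_A = 0.8499

0.8499


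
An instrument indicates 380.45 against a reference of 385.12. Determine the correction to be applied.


Correction = standard - reading
= 385.12 - 380.45
= 4.6700

4.6700


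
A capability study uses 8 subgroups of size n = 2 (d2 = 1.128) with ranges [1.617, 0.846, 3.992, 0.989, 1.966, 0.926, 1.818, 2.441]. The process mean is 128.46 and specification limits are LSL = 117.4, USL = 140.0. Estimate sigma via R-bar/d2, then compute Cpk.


R_bar = (1.617 + 0.846 + 3.992 + 0.989 + 1.966 + 0.926 + 1.818 + 2.441) / 8 = 1.824375
sigma = R_bar / d2 = 1.824375 / 1.128 = 1.6173537
Cp = (USL - LSL)/(6*sigma) = (140.0 - 117.4)/(6*1.6173537) = 2.3289
Cpu = (140.0 - 128.46)/(3*1.6173537) = 2.3784
Cpl = (128.46 - 117.4)/(3*1.6173537) = 2.2794
Cpk = min(Cpu, Cpl) = 2.2794

2.2794


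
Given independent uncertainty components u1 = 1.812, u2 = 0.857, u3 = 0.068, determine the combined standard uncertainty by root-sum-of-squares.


uc = sqrt(1.812^2 + 0.857^2 + 0.068^2)
uc = sqrt(4.022417)
uc = 2.0056

2.0056


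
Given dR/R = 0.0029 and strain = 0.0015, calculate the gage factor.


GF = (dR/R) / epsilon
= 0.0029 / 0.0015
= 1.9333

1.9333


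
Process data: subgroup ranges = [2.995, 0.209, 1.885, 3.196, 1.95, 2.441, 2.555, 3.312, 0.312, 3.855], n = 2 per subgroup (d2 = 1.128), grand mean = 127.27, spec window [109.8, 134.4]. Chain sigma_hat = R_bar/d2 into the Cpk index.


R_bar = (2.995 + 0.209 + 1.885 + 3.196 + 1.95 + 2.441 + 2.555 + 3.312 + 0.312 + 3.855) / 10 = 2.271
sigma = R_bar / d2 = 2.271 / 1.128 = 2.0132979
Cp = (USL - LSL)/(6*sigma) = (134.4 - 109.8)/(6*2.0132979) = 2.0365
Cpu = (134.4 - 127.27)/(3*2.0132979) = 1.1805
Cpl = (127.27 - 109.8)/(3*2.0132979) = 2.8924
Cpk = min(Cpu, Cpl) = 1.1805

1.1805


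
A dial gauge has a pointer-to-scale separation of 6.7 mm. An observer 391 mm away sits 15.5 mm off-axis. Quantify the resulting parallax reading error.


error = h * offset / d
= 6.7 * 15.5 / 391
= 0.2656

0.2656


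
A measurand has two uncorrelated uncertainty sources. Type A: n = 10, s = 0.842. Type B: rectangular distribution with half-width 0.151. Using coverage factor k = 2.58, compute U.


u_A = s / sqrt(n) = 0.842 / sqrt(10) = 0.26626378
u_B = half_width / sqrt(3) = 0.151 / sqrt(3) = 0.087179891
uc = sqrt(u_A^2 + u_B^2) = sqrt(0.26626378^2 + 0.087179891^2) = 0.28017269
U = k * uc = 2.58 * 0.28017269
U = 0.7228

0.7228


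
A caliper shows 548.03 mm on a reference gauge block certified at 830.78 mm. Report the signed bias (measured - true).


Systematic error = measured - true
= 548.03 - 830.78
= -282.7500

-282.7500


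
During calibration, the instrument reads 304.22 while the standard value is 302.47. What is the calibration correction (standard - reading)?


Correction = standard - reading
= 302.47 - 304.22
= -1.7500

-1.7500


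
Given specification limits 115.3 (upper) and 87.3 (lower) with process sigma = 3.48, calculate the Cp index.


Cp = (USL - LSL) / (6 * sigma)
= (115.3 - 87.3) / (6 * 3.48)
= 28.0000 / 20.8800
= 1.3410

1.3410


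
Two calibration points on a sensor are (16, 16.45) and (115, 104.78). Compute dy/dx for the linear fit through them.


slope = (y2 - y1) / (x2 - x1)
= (104.78 - 16.45) / (115 - 16)
= 88.3300 / 99
= 0.8922

0.8922


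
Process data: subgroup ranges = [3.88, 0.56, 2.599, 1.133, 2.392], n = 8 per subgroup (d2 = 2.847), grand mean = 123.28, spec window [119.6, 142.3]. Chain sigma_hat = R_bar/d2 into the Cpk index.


R_bar = (3.88 + 0.56 + 2.599 + 1.133 + 2.392) / 5 = 2.1128
sigma = R_bar / d2 = 2.1128 / 2.847 = 0.74211451
Cp = (USL - LSL)/(6*sigma) = (142.3 - 119.6)/(6*0.74211451) = 5.0980
Cpu = (142.3 - 123.28)/(3*0.74211451) = 8.5432
Cpl = (123.28 - 119.6)/(3*0.74211451) = 1.6529
Cpk = min(Cpu, Cpl) = 1.6529

1.6529


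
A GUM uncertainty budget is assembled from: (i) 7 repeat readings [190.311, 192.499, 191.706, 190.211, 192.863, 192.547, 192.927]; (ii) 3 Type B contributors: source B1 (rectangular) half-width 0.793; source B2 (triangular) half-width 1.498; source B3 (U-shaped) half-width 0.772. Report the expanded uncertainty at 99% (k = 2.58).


mean = (190.311 + 192.499 + 191.706 + 190.211 + 192.863 + 192.547 + 192.927) / 7 = 191.8662857
s = sqrt(sum((x - mean)^2)/(n-1)) = 1.1666783
u_A = s / sqrt(n) = 1.1666783 / sqrt(7) = 0.44096295
u_B1 = 0.793 / sqrt(3) = 0.45783876
u_B2 = 1.498 / sqrt(6) = 0.61155594
u_B3 = 0.772 / sqrt(2) = 0.54588644
uc = sqrt(0.44096295^2 + 0.45783876^2 + 0.61155594^2 + 0.54588644^2) = 1.0373318
U = k * uc = 2.58 * 1.0373318
U = 2.6763

2.6763


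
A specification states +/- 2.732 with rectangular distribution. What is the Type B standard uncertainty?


u_B = half_width / sqrt(3)
u_B = 2.732 / 1.7320508
u_B = 1.5773

1.5773


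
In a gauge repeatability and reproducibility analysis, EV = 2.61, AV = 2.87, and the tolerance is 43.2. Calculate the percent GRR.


GRR = sqrt(EV^2 + AV^2) = sqrt(2.61^2 + 2.87^2) = 3.8793041
%GRR = GRR / tol * 100 = 3.8793041 / 43.2 * 100
%GRR = 8.9799

8.9799


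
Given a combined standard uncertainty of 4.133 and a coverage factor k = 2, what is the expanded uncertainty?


U = k * uc
U = 2 * 4.133
U = 8.2660

8.2660


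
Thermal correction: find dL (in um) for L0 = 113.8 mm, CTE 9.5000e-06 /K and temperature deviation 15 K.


dL = L * alpha * dT
= 113.8 * 9.5000e-06 * 15
= 0.0162165 mm
dL_um = 0.0162165 * 1000 = 16.2165 um

16.2165


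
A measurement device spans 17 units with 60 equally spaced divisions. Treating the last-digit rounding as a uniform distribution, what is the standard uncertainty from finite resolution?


resolution = range / divisions
resolution = 17 / 60 = 0.28333333
u_res = resolution / (2*sqrt(3))
u_res = 0.28333333 / 3.4641016
u_res = 0.0818

0.0818


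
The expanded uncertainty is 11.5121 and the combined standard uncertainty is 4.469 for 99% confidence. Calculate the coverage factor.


k = U / uc
k = 11.5121 / 4.469
k = 2.576

2.576


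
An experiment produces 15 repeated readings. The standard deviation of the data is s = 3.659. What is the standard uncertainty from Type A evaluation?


u_A = s / sqrt(n)
u_A = 3.659 / sqrt(15)
u_A = 3.659 / 3.8729833
u_A = 0.9447

0.9447


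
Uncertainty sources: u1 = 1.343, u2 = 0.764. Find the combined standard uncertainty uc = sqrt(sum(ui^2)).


uc = sqrt(1.343^2 + 0.764^2)
uc = sqrt(2.387345)
uc = 1.5451

1.5451


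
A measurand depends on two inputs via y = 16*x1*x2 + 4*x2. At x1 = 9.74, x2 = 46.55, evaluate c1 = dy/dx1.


y = 16*x1*x2 + 4*x2
dy/dx1 = 16*x2
Evaluate at x2 = 46.55: c1 = 16 * 46.55
c1 = 744.8000

744.8000


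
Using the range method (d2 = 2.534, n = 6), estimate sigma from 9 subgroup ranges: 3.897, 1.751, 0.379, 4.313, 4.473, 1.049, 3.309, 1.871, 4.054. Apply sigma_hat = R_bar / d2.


R_bar = (3.897 + 1.751 + 0.379 + 4.313 + 4.473 + 1.049 + 3.309 + 1.871 + 4.054) / 9
R_bar = 25.096 / 9 = 2.7884444
sigma_hat = R_bar / d2 = 2.7884444 / 2.534 = 1.1004

1.1004


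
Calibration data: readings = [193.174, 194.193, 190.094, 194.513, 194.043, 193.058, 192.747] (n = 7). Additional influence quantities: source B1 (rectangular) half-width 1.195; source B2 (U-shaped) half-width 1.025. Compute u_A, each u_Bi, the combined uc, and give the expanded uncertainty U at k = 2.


mean = (193.174 + 194.193 + 190.094 + 194.513 + 194.043 + 193.058 + 192.747) / 7 = 193.1174286
s = sqrt(sum((x - mean)^2)/(n-1)) = 1.4858345
u_A = s / sqrt(n) = 1.4858345 / sqrt(7) = 0.56159265
u_B1 = 1.195 / sqrt(3) = 0.68993357
u_B2 = 1.025 / sqrt(2) = 0.72478445
uc = sqrt(0.56159265^2 + 0.68993357^2 + 0.72478445^2) = 1.1474786
U = k * uc = 2 * 1.1474786
U = 2.2950

2.2950


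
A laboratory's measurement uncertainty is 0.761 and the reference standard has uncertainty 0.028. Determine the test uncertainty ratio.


TUR = u_lab / u_ref
= 0.761 / 0.028
= 27.1786

27.1786


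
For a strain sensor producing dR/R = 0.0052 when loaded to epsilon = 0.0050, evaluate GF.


GF = (dR/R) / epsilon
= 0.0052 / 0.0050
= 1.0400

1.0400


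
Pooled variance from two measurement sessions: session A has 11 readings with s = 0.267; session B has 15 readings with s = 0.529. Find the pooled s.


s_p = sqrt(((n1-1)*s1^2 + (n2-1)*s2^2) / (n1+n2-2))
numerator = (11-1)*0.267^2 + (15-1)*0.529^2 = 0.71289 + 3.917774 = 4.630664
denominator = 11 + 15 - 2 = 24
s_p^2 = 4.630664 / 24 = 0.19294433
s_p = sqrt(0.19294433) = 0.4393

0.4393


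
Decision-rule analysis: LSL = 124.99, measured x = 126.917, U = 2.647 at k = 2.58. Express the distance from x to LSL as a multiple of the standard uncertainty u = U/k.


u = U / k = 2.647 / 2.58 = 1.025969
margin = |LSL - x| = |124.99 - 126.917| = 1.927
z = margin / u = 1.927 / 1.025969
z = 1.8782

1.8782


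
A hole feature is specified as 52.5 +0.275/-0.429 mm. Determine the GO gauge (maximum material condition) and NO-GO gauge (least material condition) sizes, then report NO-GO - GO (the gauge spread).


GO = nominal - lower_tol (smallest hole = maximum material condition)
GO = 52.5 - 0.429 = 52.071
NO-GO = nominal + upper_tol (largest hole = least material condition)
NO-GO = 52.5 + 0.275 = 52.775
spread = NO-GO - GO = 52.775 - 52.071 = 0.7040

0.7040


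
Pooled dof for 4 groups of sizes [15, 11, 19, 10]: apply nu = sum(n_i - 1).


nu = sum_i (n_i - 1)
nu = ((15 - 1) + (11 - 1) + (19 - 1) + (10 - 1))
nu = 14 + 10 + 18 + 9
nu = 51

51


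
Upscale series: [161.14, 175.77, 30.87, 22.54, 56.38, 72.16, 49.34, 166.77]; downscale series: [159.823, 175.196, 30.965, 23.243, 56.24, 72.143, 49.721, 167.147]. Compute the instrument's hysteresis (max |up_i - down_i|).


|161.14 - 159.823| = 1.3170
|175.77 - 175.196| = 0.5740
|30.87 - 30.965| = 0.0950
|22.54 - 23.243| = 0.7030
|56.38 - 56.24| = 0.1400
|72.16 - 72.143| = 0.0170
|49.34 - 49.721| = 0.3810
|166.77 - 167.147| = 0.3770
hysteresis = max(diffs) = 1.3170

1.3170


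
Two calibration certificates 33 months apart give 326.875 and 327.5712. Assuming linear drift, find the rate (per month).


rate = (v2 - v1) / months
= (327.5712 - 326.875) / 33
= 0.6962 / 33
= 0.0211

0.0211


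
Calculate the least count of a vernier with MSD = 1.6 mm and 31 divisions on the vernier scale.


LC = MSD / n_div
= 1.6 / 31
= 0.0516

0.0516


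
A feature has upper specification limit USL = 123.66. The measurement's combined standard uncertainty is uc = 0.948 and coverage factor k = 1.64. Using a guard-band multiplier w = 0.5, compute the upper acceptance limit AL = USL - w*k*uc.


U = k * uc = 1.64 * 0.948 = 1.55472
guard band g = w * U = 0.5 * 1.55472 = 0.77736
AL = USL - g = 123.66 - 0.77736
AL = 122.8826

122.8826


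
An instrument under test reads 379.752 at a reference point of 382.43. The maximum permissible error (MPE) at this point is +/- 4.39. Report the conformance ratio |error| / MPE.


e = indication - reference = 379.752 - 382.43 = -2.6780
|e| = 2.6780
ratio = |e| / MPE = 2.6780 / 4.39
ratio = 0.6100

0.6100


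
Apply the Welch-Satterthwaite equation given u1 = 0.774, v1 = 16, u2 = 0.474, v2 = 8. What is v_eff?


uc = sqrt(u1^2 + u2^2) = sqrt(0.774^2 + 0.474^2) = 0.90760784
v_eff = uc^4 / (u1^4/v1 + u2^4/v2)
= 0.90760784^4 / (0.774^4/16 + 0.474^4/8)
= 0.67856734 / 0.028740666
v_eff = 23.6100

23.6100


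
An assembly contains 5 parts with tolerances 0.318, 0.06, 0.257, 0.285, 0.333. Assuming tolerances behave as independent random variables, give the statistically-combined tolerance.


RSS = sqrt(0.318^2 + 0.06^2 + 0.257^2 + 0.285^2 + 0.333^2)
= sqrt(0.362887)
= 0.6024

0.6024


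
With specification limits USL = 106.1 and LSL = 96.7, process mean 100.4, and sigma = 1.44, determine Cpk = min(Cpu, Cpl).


Cpu = (USL - mean) / (3*sigma) = (106.1 - 100.4) / (3*1.44) = 1.3194
Cpl = (mean - LSL) / (3*sigma) = (100.4 - 96.7) / (3*1.44) = 0.8565
Cpk = min(Cpu, Cpl) = 0.8565

0.8565


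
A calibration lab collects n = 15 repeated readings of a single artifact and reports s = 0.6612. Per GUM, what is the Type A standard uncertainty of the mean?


u_A = s / sqrt(n)
u_A = 0.6612 / sqrt(15)
u_A = 0.6612 / 3.8729833
u_A = 0.1707

0.1707


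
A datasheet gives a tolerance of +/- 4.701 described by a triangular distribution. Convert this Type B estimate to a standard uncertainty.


u_B = half_width / sqrt(6)
u_B = 4.701 / 2.4494897
u_B = 1.9192

1.9192


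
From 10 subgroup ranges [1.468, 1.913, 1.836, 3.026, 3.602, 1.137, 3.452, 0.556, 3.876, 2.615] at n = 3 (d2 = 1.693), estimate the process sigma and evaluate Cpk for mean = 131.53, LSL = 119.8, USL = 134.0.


R_bar = (1.468 + 1.913 + 1.836 + 3.026 + 3.602 + 1.137 + 3.452 + 0.556 + 3.876 + 2.615) / 10 = 2.3481
sigma = R_bar / d2 = 2.3481 / 1.693 = 1.3869462
Cp = (USL - LSL)/(6*sigma) = (134.0 - 119.8)/(6*1.3869462) = 1.7064
Cpu = (134.0 - 131.53)/(3*1.3869462) = 0.5936
Cpl = (131.53 - 119.8)/(3*1.3869462) = 2.8191
Cpk = min(Cpu, Cpl) = 0.5936

0.5936


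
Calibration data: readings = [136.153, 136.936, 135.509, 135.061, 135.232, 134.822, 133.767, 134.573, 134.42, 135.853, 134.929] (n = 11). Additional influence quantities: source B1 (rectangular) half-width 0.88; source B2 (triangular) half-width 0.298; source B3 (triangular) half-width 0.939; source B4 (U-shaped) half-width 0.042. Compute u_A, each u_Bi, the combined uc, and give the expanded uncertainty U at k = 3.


mean = (136.153 + 136.936 + 135.509 + 135.061 + 135.232 + 134.822 + 133.767 + 134.573 + 134.42 + 135.853 + 134.929) / 11 = 135.205
s = sqrt(sum((x - mean)^2)/(n-1)) = 0.87950031
u_A = s / sqrt(n) = 0.87950031 / sqrt(11) = 0.26517932
u_B1 = 0.88 / sqrt(3) = 0.50806824
u_B2 = 0.298 / sqrt(6) = 0.12165799
u_B3 = 0.939 / sqrt(6) = 0.38334514
u_B4 = 0.042 / sqrt(2) = 0.029698485
uc = sqrt(0.26517932^2 + 0.50806824^2 + 0.12165799^2 + 0.38334514^2 + 0.029698485^2) = 0.70077783
U = k * uc = 3 * 0.70077783
U = 2.1023

2.1023


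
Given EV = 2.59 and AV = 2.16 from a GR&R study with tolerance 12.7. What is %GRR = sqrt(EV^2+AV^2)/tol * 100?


GRR = sqrt(EV^2 + AV^2) = sqrt(2.59^2 + 2.16^2) = 3.3724917
%GRR = GRR / tol * 100 = 3.3724917 / 12.7 * 100
%GRR = 26.5551

26.5551


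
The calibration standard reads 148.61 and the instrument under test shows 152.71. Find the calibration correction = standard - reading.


Correction = standard - reading
= 148.61 - 152.71
= -4.1000

-4.1000


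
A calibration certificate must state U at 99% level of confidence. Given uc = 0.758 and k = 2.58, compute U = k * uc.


U = k * uc
U = 2.58 * 0.758
U = 1.9556

1.9556


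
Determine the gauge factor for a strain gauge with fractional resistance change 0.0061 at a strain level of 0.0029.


GF = (dR/R) / epsilon
= 0.0061 / 0.0029
= 2.1034

2.1034


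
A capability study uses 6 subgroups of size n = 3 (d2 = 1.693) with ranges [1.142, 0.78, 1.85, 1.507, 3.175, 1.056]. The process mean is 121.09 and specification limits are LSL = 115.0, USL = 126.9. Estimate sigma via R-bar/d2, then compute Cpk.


R_bar = (1.142 + 0.78 + 1.85 + 1.507 + 3.175 + 1.056) / 6 = 1.585
sigma = R_bar / d2 = 1.585 / 1.693 = 0.93620791
Cp = (USL - LSL)/(6*sigma) = (126.9 - 115.0)/(6*0.93620791) = 2.1185
Cpu = (126.9 - 121.09)/(3*0.93620791) = 2.0686
Cpl = (121.09 - 115.0)/(3*0.93620791) = 2.1683
Cpk = min(Cpu, Cpl) = 2.0686

2.0686


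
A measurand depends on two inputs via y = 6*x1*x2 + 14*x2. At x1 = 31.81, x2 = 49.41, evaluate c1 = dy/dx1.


y = 6*x1*x2 + 14*x2
dy/dx1 = 6*x2
Evaluate at x2 = 49.41: c1 = 6 * 49.41
c1 = 296.4600

296.4600


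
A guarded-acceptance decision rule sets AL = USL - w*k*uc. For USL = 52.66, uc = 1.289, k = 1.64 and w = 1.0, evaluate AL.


U = k * uc = 1.64 * 1.289 = 2.11396
guard band g = w * U = 1.0 * 2.11396 = 2.11396
AL = USL - g = 52.66 - 2.11396
AL = 50.5460

50.5460


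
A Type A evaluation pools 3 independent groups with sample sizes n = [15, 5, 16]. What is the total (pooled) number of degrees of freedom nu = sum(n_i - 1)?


nu = sum_i (n_i - 1)
nu = ((15 - 1) + (5 - 1) + (16 - 1))
nu = 14 + 4 + 15
nu = 33

33


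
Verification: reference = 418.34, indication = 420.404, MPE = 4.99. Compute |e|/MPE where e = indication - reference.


e = indication - reference = 420.404 - 418.34 = 2.0640
|e| = 2.0640
ratio = |e| / MPE = 2.0640 / 4.99
ratio = 0.4136

0.4136


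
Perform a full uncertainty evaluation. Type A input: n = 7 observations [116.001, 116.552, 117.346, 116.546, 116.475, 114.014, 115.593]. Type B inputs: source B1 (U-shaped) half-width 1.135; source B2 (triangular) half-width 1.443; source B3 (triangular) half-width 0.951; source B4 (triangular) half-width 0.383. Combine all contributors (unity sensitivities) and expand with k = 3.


mean = (116.001 + 116.552 + 117.346 + 116.546 + 116.475 + 114.014 + 115.593) / 7 = 116.0752857
s = sqrt(sum((x - mean)^2)/(n-1)) = 1.0575389
u_A = s / sqrt(n) = 1.0575389 / sqrt(7) = 0.39971213
u_B1 = 1.135 / sqrt(2) = 0.8025662
u_B2 = 1.443 / sqrt(6) = 0.58910228
u_B3 = 0.951 / sqrt(6) = 0.38824412
u_B4 = 0.383 / sqrt(6) = 0.1563591
uc = sqrt(0.39971213^2 + 0.8025662^2 + 0.58910228^2 + 0.38824412^2 + 0.1563591^2) = 1.1515665
U = k * uc = 3 * 1.1515665
U = 3.4547

3.4547


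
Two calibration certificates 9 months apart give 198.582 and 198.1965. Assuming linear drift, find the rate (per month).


rate = (v2 - v1) / months
= (198.1965 - 198.582) / 9
= -0.3855 / 9
= -0.0428

-0.0428


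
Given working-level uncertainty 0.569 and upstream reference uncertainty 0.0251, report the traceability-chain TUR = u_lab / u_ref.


TUR = u_lab / u_ref
= 0.569 / 0.0251
= 22.6693

22.6693


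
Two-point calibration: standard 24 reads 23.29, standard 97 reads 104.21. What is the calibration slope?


slope = (y2 - y1) / (x2 - x1)
= (104.21 - 23.29) / (97 - 24)
= 80.9200 / 73
= 1.1085

1.1085


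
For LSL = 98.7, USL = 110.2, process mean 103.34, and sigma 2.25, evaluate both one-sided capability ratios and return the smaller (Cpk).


Cpu = (USL - mean) / (3*sigma) = (110.2 - 103.34) / (3*2.25) = 1.0163
Cpl = (mean - LSL) / (3*sigma) = (103.34 - 98.7) / (3*2.25) = 0.6874
Cpk = min(Cpu, Cpl) = 0.6874

0.6874


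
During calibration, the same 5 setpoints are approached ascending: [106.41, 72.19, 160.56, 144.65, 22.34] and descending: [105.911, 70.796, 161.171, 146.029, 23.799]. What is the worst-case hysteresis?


|106.41 - 105.911| = 0.4990
|72.19 - 70.796| = 1.3940
|160.56 - 161.171| = 0.6110
|144.65 - 146.029| = 1.3790
|22.34 - 23.799| = 1.4590
hysteresis = max(diffs) = 1.4590

1.4590


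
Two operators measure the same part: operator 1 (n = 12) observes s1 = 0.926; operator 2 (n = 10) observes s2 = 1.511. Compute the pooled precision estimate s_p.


s_p = sqrt(((n1-1)*s1^2 + (n2-1)*s2^2) / (n1+n2-2))
numerator = (12-1)*0.926^2 + (10-1)*1.511^2 = 9.432236 + 20.548089 = 29.980325
denominator = 12 + 10 - 2 = 20
s_p^2 = 29.980325 / 20 = 1.4990162
s_p = sqrt(1.4990162) = 1.2243

1.2243


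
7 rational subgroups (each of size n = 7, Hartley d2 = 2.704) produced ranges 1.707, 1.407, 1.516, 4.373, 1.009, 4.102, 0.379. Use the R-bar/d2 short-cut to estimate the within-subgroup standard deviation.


R_bar = (1.707 + 1.407 + 1.516 + 4.373 + 1.009 + 4.102 + 0.379) / 7
R_bar = 14.493 / 7 = 2.0704286
sigma_hat = R_bar / d2 = 2.0704286 / 2.704 = 0.7657

0.7657


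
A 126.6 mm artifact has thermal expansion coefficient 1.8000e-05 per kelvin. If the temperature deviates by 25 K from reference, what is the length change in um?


dL = L * alpha * dT
= 126.6 * 1.8000e-05 * 25
= 0.0569700 mm
dL_um = 0.0569700 * 1000 = 56.9700 um

56.9700


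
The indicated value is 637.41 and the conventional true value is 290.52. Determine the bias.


Systematic error = measured - true
= 637.41 - 290.52
= 346.8900

346.8900


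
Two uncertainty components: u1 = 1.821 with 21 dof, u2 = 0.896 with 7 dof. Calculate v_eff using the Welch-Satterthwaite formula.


uc = sqrt(u1^2 + u2^2) = sqrt(1.821^2 + 0.896^2) = 2.0294967
v_eff = uc^4 / (u1^4/v1 + u2^4/v2)
= 2.0294967^4 / (1.821^4/21 + 0.896^4/7)
= 16.964982 / 0.6156985
v_eff = 27.5540

27.5540


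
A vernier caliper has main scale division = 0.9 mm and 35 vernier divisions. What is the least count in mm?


LC = MSD / n_div
= 0.9 / 35
= 0.0257

0.0257


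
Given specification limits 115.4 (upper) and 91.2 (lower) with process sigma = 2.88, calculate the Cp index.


Cp = (USL - LSL) / (6 * sigma)
= (115.4 - 91.2) / (6 * 2.88)
= 24.2000 / 17.2800
= 1.4005

1.4005


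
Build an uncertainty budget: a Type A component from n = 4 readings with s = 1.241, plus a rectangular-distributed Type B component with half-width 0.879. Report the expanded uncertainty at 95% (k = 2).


u_A = s / sqrt(n) = 1.241 / sqrt(4) = 0.6205
u_B = half_width / sqrt(3) = 0.879 / sqrt(3) = 0.50749089
uc = sqrt(u_A^2 + u_B^2) = sqrt(0.6205^2 + 0.50749089^2) = 0.80160293
U = k * uc = 2 * 0.80160293
U = 1.6032

1.6032


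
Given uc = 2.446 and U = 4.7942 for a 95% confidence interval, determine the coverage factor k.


k = U / uc
k = 4.7942 / 2.446
k = 1.96

1.96


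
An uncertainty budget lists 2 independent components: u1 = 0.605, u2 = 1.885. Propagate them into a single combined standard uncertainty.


uc = sqrt(0.605^2 + 1.885^2)
uc = sqrt(3.91925)
uc = 1.9797

1.9797


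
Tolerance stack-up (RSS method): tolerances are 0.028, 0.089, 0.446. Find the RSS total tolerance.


RSS = sqrt(0.028^2 + 0.089^2 + 0.446^2)
= sqrt(0.207621)
= 0.4557

0.4557


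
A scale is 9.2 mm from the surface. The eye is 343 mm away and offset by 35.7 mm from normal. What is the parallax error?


error = h * offset / d
= 9.2 * 35.7 / 343
= 0.9576

0.9576


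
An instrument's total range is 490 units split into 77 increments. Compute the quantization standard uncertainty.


resolution = range / divisions
resolution = 490 / 77 = 6.3636364
u_res = resolution / (2*sqrt(3))
u_res = 6.3636364 / 3.4641016
u_res = 1.8370

1.8370


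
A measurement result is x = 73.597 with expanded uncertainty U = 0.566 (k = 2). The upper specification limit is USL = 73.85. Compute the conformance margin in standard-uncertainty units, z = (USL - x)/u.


u = U / k = 0.566 / 2 = 0.283
margin = |USL - x| = |73.85 - 73.597| = 0.253
z = margin / u = 0.253 / 0.283
z = 0.8940

0.8940


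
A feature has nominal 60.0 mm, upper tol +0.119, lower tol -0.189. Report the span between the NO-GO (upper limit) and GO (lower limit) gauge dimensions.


GO = nominal - lower_tol (smallest hole = maximum material condition)
GO = 60.0 - 0.189 = 59.811
NO-GO = nominal + upper_tol (largest hole = least material condition)
NO-GO = 60.0 + 0.119 = 60.119
spread = NO-GO - GO = 60.119 - 59.811 = 0.3080

0.3080


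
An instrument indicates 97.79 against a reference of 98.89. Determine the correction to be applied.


Correction = standard - reading
= 98.89 - 97.79
= 1.1000

1.1000


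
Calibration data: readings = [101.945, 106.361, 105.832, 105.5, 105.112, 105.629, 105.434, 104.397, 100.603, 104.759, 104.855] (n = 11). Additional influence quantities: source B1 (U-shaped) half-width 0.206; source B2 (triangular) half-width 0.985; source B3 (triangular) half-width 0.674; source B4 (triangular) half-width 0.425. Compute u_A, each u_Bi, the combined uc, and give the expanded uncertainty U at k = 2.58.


mean = (101.945 + 106.361 + 105.832 + 105.5 + 105.112 + 105.629 + 105.434 + 104.397 + 100.603 + 104.759 + 104.855) / 11 = 104.5842727
s = sqrt(sum((x - mean)^2)/(n-1)) = 1.749266
u_A = s / sqrt(n) = 1.749266 / sqrt(11) = 0.52742354
u_B1 = 0.206 / sqrt(2) = 0.145664
u_B2 = 0.985 / sqrt(6) = 0.40212457
u_B3 = 0.674 / sqrt(6) = 0.27515935
u_B4 = 0.425 / sqrt(6) = 0.17350552
uc = sqrt(0.52742354^2 + 0.145664^2 + 0.40212457^2 + 0.27515935^2 + 0.17350552^2) = 0.75293731
U = k * uc = 2.58 * 0.75293731
U = 1.9426

1.9426


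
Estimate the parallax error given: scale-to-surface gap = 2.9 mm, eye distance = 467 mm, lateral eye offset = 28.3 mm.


error = h * offset / d
= 2.9 * 28.3 / 467
= 0.1757

0.1757


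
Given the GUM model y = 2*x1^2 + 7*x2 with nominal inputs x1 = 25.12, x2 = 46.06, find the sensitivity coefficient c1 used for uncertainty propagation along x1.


y = 2*x1^2 + 7*x2
dy/dx1 = 2*2*x1
Evaluate at x1 = 25.12: c1 = 4 * 25.12
c1 = 100.4800

100.4800


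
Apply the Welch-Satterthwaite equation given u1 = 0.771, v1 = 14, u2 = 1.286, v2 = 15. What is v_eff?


uc = sqrt(u1^2 + u2^2) = sqrt(0.771^2 + 1.286^2) = 1.4994122
v_eff = uc^4 / (u1^4/v1 + u2^4/v2)
= 1.4994122^4 / (0.771^4/14 + 1.286^4/15)
= 5.0545694 / 0.20757609
v_eff = 24.3504

24.3504


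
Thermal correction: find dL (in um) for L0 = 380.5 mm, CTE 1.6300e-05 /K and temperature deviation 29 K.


dL = L * alpha * dT
= 380.5 * 1.6300e-05 * 29
= 0.1798623 mm
dL_um = 0.1798623 * 1000 = 179.8623 um

179.8623


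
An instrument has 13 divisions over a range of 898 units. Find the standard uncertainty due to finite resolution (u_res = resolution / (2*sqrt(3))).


resolution = range / divisions
resolution = 898 / 13 = 69.076923
u_res = resolution / (2*sqrt(3))
u_res = 69.076923 / 3.4641016
u_res = 19.9408

19.9408


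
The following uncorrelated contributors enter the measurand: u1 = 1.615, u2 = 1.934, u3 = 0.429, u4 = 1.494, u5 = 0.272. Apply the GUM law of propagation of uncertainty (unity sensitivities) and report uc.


uc = sqrt(1.615^2 + 1.934^2 + 0.429^2 + 1.494^2 + 0.272^2)
uc = sqrt(8.838642)
uc = 2.9730

2.9730


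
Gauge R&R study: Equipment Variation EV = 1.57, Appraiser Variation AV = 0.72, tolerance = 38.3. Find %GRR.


GRR = sqrt(EV^2 + AV^2) = sqrt(1.57^2 + 0.72^2) = 1.7272232
%GRR = GRR / tol * 100 = 1.7272232 / 38.3 * 100
%GRR = 4.5097

4.5097


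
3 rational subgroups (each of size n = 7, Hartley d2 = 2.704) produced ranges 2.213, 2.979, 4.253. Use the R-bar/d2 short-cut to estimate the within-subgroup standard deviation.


R_bar = (2.213 + 2.979 + 4.253) / 3
R_bar = 9.445 / 3 = 3.1483333
sigma_hat = R_bar / d2 = 3.1483333 / 2.704 = 1.1643

1.1643


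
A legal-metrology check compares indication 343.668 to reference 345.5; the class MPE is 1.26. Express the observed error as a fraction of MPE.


e = indication - reference = 343.668 - 345.5 = -1.8320
|e| = 1.8320
ratio = |e| / MPE = 1.8320 / 1.26
ratio = 1.4540

1.4540


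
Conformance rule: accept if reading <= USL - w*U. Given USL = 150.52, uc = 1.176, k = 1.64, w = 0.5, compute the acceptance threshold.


U = k * uc = 1.64 * 1.176 = 1.92864
guard band g = w * U = 0.5 * 1.92864 = 0.96432
AL = USL - g = 150.52 - 0.96432
AL = 149.5557

149.5557


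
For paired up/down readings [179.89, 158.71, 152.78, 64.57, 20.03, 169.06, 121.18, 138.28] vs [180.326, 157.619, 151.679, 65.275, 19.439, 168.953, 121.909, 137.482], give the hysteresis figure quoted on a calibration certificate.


|179.89 - 180.326| = 0.4360
|158.71 - 157.619| = 1.0910
|152.78 - 151.679| = 1.1010
|64.57 - 65.275| = 0.7050
|20.03 - 19.439| = 0.5910
|169.06 - 168.953| = 0.1070
|121.18 - 121.909| = 0.7290
|138.28 - 137.482| = 0.7980
hysteresis = max(diffs) = 1.1010

1.1010


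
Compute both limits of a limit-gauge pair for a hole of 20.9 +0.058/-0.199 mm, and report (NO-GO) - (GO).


GO = nominal - lower_tol (smallest hole = maximum material condition)
GO = 20.9 - 0.199 = 20.701
NO-GO = nominal + upper_tol (largest hole = least material condition)
NO-GO = 20.9 + 0.058 = 20.958
spread = NO-GO - GO = 20.958 - 20.701 = 0.2570

0.2570


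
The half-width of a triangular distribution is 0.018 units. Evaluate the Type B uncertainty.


u_B = half_width / sqrt(6)
u_B = 0.018 / 2.4494897
u_B = 0.0073

0.0073


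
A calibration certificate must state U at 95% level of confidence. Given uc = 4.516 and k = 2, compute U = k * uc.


U = k * uc
U = 2 * 4.516
U = 9.0320

9.0320


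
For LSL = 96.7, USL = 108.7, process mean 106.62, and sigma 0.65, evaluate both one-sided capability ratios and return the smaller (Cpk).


Cpu = (USL - mean) / (3*sigma) = (108.7 - 106.62) / (3*0.65) = 1.0667
Cpl = (mean - LSL) / (3*sigma) = (106.62 - 96.7) / (3*0.65) = 5.0872
Cpk = min(Cpu, Cpl) = 1.0667

1.0667


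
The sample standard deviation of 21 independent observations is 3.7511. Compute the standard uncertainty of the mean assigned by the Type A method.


u_A = s / sqrt(n)
u_A = 3.7511 / sqrt(21)
u_A = 3.7511 / 4.5825757
u_A = 0.8186

0.8186


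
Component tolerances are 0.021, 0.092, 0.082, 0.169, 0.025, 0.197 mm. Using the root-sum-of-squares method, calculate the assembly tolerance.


RSS = sqrt(0.021^2 + 0.092^2 + 0.082^2 + 0.169^2 + 0.025^2 + 0.197^2)
= sqrt(0.083624)
= 0.2892

0.2892


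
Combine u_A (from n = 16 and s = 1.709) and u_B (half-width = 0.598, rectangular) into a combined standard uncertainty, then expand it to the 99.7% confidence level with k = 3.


u_A = s / sqrt(n) = 1.709 / sqrt(16) = 0.42725
u_B = half_width / sqrt(3) = 0.598 / sqrt(3) = 0.34525546
uc = sqrt(u_A^2 + u_B^2) = sqrt(0.42725^2 + 0.34525546^2) = 0.5493122
U = k * uc = 3 * 0.5493122
U = 1.6479

1.6479


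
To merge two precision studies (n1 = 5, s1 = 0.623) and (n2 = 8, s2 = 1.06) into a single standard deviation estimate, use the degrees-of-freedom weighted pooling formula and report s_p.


s_p = sqrt(((n1-1)*s1^2 + (n2-1)*s2^2) / (n1+n2-2))
numerator = (5-1)*0.623^2 + (8-1)*1.06^2 = 1.552516 + 7.8652 = 9.417716
denominator = 5 + 8 - 2 = 11
s_p^2 = 9.417716 / 11 = 0.856156
s_p = sqrt(0.856156) = 0.9253

0.9253


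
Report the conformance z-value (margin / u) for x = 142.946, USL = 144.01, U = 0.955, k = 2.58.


u = U / k = 0.955 / 2.58 = 0.37015504
margin = |USL - x| = |144.01 - 142.946| = 1.064
z = margin / u = 1.064 / 0.37015504
z = 2.8745

2.8745


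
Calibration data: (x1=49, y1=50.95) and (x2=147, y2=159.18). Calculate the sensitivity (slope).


slope = (y2 - y1) / (x2 - x1)
= (159.18 - 50.95) / (147 - 49)
= 108.2300 / 98
= 1.1044

1.1044


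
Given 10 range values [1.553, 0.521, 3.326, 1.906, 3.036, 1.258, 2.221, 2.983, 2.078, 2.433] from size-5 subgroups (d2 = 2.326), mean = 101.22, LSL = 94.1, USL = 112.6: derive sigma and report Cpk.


R_bar = (1.553 + 0.521 + 3.326 + 1.906 + 3.036 + 1.258 + 2.221 + 2.983 + 2.078 + 2.433) / 10 = 2.1315
sigma = R_bar / d2 = 2.1315 / 2.326 = 0.91638005
Cp = (USL - LSL)/(6*sigma) = (112.6 - 94.1)/(6*0.91638005) = 3.3647
Cpu = (112.6 - 101.22)/(3*0.91638005) = 4.1395
Cpl = (101.22 - 94.1)/(3*0.91638005) = 2.5899
Cpk = min(Cpu, Cpl) = 2.5899

2.5899


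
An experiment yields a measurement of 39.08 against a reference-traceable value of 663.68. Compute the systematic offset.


Systematic error = measured - true
= 39.08 - 663.68
= -624.6000

-624.6000


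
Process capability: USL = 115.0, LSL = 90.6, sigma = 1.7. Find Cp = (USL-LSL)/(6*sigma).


Cp = (USL - LSL) / (6 * sigma)
= (115.0 - 90.6) / (6 * 1.7)
= 24.4000 / 10.2000
= 2.3922

2.3922


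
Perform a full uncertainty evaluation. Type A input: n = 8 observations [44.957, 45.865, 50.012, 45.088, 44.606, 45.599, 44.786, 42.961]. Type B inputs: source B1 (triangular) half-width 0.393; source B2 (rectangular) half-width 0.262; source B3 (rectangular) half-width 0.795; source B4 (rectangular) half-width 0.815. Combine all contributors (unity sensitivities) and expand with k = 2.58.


mean = (44.957 + 45.865 + 50.012 + 45.088 + 44.606 + 45.599 + 44.786 + 42.961) / 8 = 45.48425
s = sqrt(sum((x - mean)^2)/(n-1)) = 2.0255275
u_A = s / sqrt(n) = 2.0255275 / sqrt(8) = 0.71613212
u_B1 = 0.393 / sqrt(6) = 0.16044158
u_B2 = 0.262 / sqrt(3) = 0.15126577
u_B3 = 0.795 / sqrt(3) = 0.45899346
u_B4 = 0.815 / sqrt(3) = 0.47054047
uc = sqrt(0.71613212^2 + 0.16044158^2 + 0.15126577^2 + 0.45899346^2 + 0.47054047^2) = 0.99677047
U = k * uc = 2.58 * 0.99677047
U = 2.5717

2.5717


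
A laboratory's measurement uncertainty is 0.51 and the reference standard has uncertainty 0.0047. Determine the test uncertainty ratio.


TUR = u_lab / u_ref
= 0.51 / 0.0047
= 108.5106

108.5106


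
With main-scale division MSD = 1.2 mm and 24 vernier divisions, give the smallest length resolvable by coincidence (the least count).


LC = MSD / n_div
= 1.2 / 24
= 0.0500

0.0500


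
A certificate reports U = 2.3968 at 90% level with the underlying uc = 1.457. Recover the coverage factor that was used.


k = U / uc
k = 2.3968 / 1.457
k = 1.645

1.645


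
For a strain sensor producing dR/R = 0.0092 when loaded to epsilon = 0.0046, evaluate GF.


GF = (dR/R) / epsilon
= 0.0092 / 0.0046
= 2.0000

2.0000


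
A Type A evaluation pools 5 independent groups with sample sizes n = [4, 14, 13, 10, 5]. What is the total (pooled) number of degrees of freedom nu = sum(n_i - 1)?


nu = sum_i (n_i - 1)
nu = ((4 - 1) + (14 - 1) + (13 - 1) + (10 - 1) + (5 - 1))
nu = 3 + 13 + 12 + 9 + 4
nu = 41

41


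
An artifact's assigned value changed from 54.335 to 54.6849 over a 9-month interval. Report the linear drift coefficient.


rate = (v2 - v1) / months
= (54.6849 - 54.335) / 9
= 0.3499 / 9
= 0.0389

0.0389


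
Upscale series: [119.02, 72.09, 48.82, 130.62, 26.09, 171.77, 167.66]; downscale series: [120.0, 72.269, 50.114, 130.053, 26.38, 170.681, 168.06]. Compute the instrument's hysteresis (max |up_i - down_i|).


|119.02 - 120.0| = 0.9800
|72.09 - 72.269| = 0.1790
|48.82 - 50.114| = 1.2940
|130.62 - 130.053| = 0.5670
|26.09 - 26.38| = 0.2900
|171.77 - 170.681| = 1.0890
|167.66 - 168.06| = 0.4000
hysteresis = max(diffs) = 1.2940

1.2940


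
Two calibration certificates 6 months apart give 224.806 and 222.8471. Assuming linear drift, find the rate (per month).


rate = (v2 - v1) / months
= (222.8471 - 224.806) / 6
= -1.9589 / 6
= -0.3265

-0.3265


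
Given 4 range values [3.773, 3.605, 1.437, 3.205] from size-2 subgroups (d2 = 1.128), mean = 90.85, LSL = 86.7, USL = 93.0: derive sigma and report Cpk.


R_bar = (3.773 + 3.605 + 1.437 + 3.205) / 4 = 3.005
sigma = R_bar / d2 = 3.005 / 1.128 = 2.6640071
Cp = (USL - LSL)/(6*sigma) = (93.0 - 86.7)/(6*2.6640071) = 0.3941
Cpu = (93.0 - 90.85)/(3*2.6640071) = 0.2690
Cpl = (90.85 - 86.7)/(3*2.6640071) = 0.5193
Cpk = min(Cpu, Cpl) = 0.2690

0.2690


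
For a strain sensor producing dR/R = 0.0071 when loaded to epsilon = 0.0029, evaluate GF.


GF = (dR/R) / epsilon
= 0.0071 / 0.0029
= 2.4483

2.4483


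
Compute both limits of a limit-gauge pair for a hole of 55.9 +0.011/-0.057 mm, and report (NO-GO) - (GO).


GO = nominal - lower_tol (smallest hole = maximum material condition)
GO = 55.9 - 0.057 = 55.843
NO-GO = nominal + upper_tol (largest hole = least material condition)
NO-GO = 55.9 + 0.011 = 55.911
spread = NO-GO - GO = 55.911 - 55.843 = 0.0680

0.0680


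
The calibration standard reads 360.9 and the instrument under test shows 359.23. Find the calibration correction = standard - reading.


Correction = standard - reading
= 360.9 - 359.23
= 1.6700

1.6700


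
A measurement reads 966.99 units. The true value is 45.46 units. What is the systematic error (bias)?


Systematic error = measured - true
= 966.99 - 45.46
= 921.5300

921.5300


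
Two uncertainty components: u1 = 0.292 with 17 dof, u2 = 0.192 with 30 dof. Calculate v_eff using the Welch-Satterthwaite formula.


uc = sqrt(u1^2 + u2^2) = sqrt(0.292^2 + 0.192^2) = 0.34946817
v_eff = uc^4 / (u1^4/v1 + u2^4/v2)
= 0.34946817^4 / (0.292^4/17 + 0.192^4/30)
= 0.014915249 / 0.00047294258
v_eff = 31.5371

31.5371


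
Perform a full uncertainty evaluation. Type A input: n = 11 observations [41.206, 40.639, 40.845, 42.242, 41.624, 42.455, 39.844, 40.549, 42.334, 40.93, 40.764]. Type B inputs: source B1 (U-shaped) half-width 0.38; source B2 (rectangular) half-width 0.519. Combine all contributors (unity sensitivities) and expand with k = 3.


mean = (41.206 + 40.639 + 40.845 + 42.242 + 41.624 + 42.455 + 39.844 + 40.549 + 42.334 + 40.93 + 40.764) / 11 = 41.22109091
s = sqrt(sum((x - mean)^2)/(n-1)) = 0.84189922
u_A = s / sqrt(n) = 0.84189922 / sqrt(11) = 0.25384217
u_B1 = 0.38 / sqrt(2) = 0.26870058
u_B2 = 0.519 / sqrt(3) = 0.29964479
uc = sqrt(0.25384217^2 + 0.26870058^2 + 0.29964479^2) = 0.4758391
U = k * uc = 3 * 0.4758391
U = 1.4275

1.4275


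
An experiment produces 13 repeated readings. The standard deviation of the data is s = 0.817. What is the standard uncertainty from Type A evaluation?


u_A = s / sqrt(n)
u_A = 0.817 / sqrt(13)
u_A = 0.817 / 3.6055513
u_A = 0.2266

0.2266


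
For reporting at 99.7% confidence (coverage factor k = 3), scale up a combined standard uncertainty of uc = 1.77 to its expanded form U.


U = k * uc
U = 3 * 1.77
U = 5.3100

5.3100


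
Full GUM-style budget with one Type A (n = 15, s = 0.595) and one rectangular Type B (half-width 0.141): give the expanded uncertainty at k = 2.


u_A = s / sqrt(n) = 0.595 / sqrt(15) = 0.15362834
u_B = half_width / sqrt(3) = 0.141 / sqrt(3) = 0.081406388
uc = sqrt(u_A^2 + u_B^2) = sqrt(0.15362834^2 + 0.081406388^2) = 0.17386393
U = k * uc = 2 * 0.17386393
U = 0.3477

0.3477


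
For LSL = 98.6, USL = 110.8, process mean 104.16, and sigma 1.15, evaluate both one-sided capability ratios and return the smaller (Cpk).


Cpu = (USL - mean) / (3*sigma) = (110.8 - 104.16) / (3*1.15) = 1.9246
Cpl = (mean - LSL) / (3*sigma) = (104.16 - 98.6) / (3*1.15) = 1.6116
Cpk = min(Cpu, Cpl) = 1.6116

1.6116


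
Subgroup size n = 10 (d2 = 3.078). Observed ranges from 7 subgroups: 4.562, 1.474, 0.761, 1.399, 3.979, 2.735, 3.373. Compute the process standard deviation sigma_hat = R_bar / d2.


R_bar = (4.562 + 1.474 + 0.761 + 1.399 + 3.979 + 2.735 + 3.373) / 7
R_bar = 18.283 / 7 = 2.6118571
sigma_hat = R_bar / d2 = 2.6118571 / 3.078 = 0.8486

0.8486


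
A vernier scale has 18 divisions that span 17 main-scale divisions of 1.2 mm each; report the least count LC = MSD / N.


LC = MSD / n_div
= 1.2 / 18
= 0.0667

0.0667


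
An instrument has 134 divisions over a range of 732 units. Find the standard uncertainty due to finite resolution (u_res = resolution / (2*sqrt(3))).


resolution = range / divisions
resolution = 732 / 134 = 5.4626866
u_res = resolution / (2*sqrt(3))
u_res = 5.4626866 / 3.4641016
u_res = 1.5769

1.5769


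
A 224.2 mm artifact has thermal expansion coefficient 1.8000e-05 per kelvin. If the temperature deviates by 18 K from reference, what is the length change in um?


dL = L * alpha * dT
= 224.2 * 1.8000e-05 * 18
= 0.0726408 mm
dL_um = 0.0726408 * 1000 = 72.6408 um

72.6408
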